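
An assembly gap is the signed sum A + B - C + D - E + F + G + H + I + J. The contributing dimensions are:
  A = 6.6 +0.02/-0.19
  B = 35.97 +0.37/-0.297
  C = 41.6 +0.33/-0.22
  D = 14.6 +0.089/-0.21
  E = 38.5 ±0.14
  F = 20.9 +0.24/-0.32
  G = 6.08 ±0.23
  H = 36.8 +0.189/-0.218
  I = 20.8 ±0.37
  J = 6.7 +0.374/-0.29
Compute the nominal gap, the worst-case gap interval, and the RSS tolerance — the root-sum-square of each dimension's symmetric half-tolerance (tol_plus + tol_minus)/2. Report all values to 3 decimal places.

Stack each dimension's contribution:
  +A: nom +6.600 → Σnom=6.600; wc +0.020/-0.190 → slack +0.020/-0.190; half-tol=0.105, Σhalf²=0.011025
  +B: nom +35.970 → Σnom=42.570; wc +0.370/-0.297 → slack +0.390/-0.487; half-tol=0.334, Σhalf²=0.122247
  -C: nom -41.600 → Σnom=0.970; wc +0.220/-0.330 → slack +0.610/-0.817; half-tol=0.275, Σhalf²=0.197872
  +D: nom +14.600 → Σnom=15.570; wc +0.089/-0.210 → slack +0.699/-1.027; half-tol=0.149, Σhalf²=0.220223
  -E: nom -38.500 → Σnom=-22.930; wc +0.140/-0.140 → slack +0.839/-1.167; half-tol=0.140, Σhalf²=0.239823
  +F: nom +20.900 → Σnom=-2.030; wc +0.240/-0.320 → slack +1.079/-1.487; half-tol=0.280, Σhalf²=0.318223
  +G: nom +6.080 → Σnom=4.050; wc +0.230/-0.230 → slack +1.309/-1.717; half-tol=0.230, Σhalf²=0.371123
  +H: nom +36.800 → Σnom=40.850; wc +0.189/-0.218 → slack +1.498/-1.935; half-tol=0.204, Σhalf²=0.412535
  +I: nom +20.800 → Σnom=61.650; wc +0.370/-0.370 → slack +1.868/-2.305; half-tol=0.370, Σhalf²=0.549435
  +J: nom +6.700 → Σnom=68.350; wc +0.374/-0.290 → slack +2.242/-2.595; half-tol=0.332, Σhalf²=0.659659
Nominal = 68.350. Worst-case = [68.350 - 2.595, 68.350 + 2.242] = [65.755, 70.592]. RSS = √0.659659 = 0.812.

nominal=68.350 wc=[65.755,70.592] rss=0.812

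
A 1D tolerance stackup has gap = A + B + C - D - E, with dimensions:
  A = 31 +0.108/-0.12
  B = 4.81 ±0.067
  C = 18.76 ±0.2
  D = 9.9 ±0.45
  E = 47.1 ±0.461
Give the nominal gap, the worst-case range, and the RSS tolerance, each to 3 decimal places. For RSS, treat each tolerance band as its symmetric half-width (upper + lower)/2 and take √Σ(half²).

nominal=-2.430 wc=[-3.728,-1.144] rss=0.687

Stack each dimension's contribution:
  +A: nom +31.000 → Σnom=31.000; wc +0.108/-0.120 → slack +0.108/-0.120; half-tol=0.114, Σhalf²=0.012996
  +B: nom +4.810 → Σnom=35.810; wc +0.067/-0.067 → slack +0.175/-0.187; half-tol=0.067, Σhalf²=0.017485
  +C: nom +18.760 → Σnom=54.570; wc +0.200/-0.200 → slack +0.375/-0.387; half-tol=0.200, Σhalf²=0.057485
  -D: nom -9.900 → Σnom=44.670; wc +0.450/-0.450 → slack +0.825/-0.837; half-tol=0.450, Σhalf²=0.259985
  -E: nom -47.100 → Σnom=-2.430; wc +0.461/-0.461 → slack +1.286/-1.298; half-tol=0.461, Σhalf²=0.472506
Nominal = -2.430. Worst-case = [-2.430 - 1.298, -2.430 + 1.286] = [-3.728, -1.144]. RSS = √0.472506 = 0.687.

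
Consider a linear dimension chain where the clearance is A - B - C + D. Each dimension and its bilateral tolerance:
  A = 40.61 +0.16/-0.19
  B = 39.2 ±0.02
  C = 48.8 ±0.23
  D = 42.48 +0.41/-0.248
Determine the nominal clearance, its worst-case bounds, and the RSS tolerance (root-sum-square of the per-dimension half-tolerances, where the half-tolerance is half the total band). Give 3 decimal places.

Stack each dimension's contribution:
  +A: nom +40.610 → Σnom=40.610; wc +0.160/-0.190 → slack +0.160/-0.190; half-tol=0.175, Σhalf²=0.030625
  -B: nom -39.200 → Σnom=1.410; wc +0.020/-0.020 → slack +0.180/-0.210; half-tol=0.020, Σhalf²=0.031025
  -C: nom -48.800 → Σnom=-47.390; wc +0.230/-0.230 → slack +0.410/-0.440; half-tol=0.230, Σhalf²=0.083925
  +D: nom +42.480 → Σnom=-4.910; wc +0.410/-0.248 → slack +0.820/-0.688; half-tol=0.329, Σhalf²=0.192166
Nominal = -4.910. Worst-case = [-4.910 - 0.688, -4.910 + 0.820] = [-5.598, -4.090]. RSS = √0.192166 = 0.438.

nominal=-4.910 wc=[-5.598,-4.090] rss=0.438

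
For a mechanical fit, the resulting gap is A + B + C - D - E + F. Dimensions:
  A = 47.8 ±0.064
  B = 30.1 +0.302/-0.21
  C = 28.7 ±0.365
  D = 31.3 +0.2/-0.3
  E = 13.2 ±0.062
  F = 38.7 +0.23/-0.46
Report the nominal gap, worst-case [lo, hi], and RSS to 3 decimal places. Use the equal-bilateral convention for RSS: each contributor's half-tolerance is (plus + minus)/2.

nominal=100.800 wc=[99.439,102.123] rss=0.623

Stack each dimension's contribution:
  +A: nom +47.800 → Σnom=47.800; wc +0.064/-0.064 → slack +0.064/-0.064; half-tol=0.064, Σhalf²=0.004096
  +B: nom +30.100 → Σnom=77.900; wc +0.302/-0.210 → slack +0.366/-0.274; half-tol=0.256, Σhalf²=0.069632
  +C: nom +28.700 → Σnom=106.600; wc +0.365/-0.365 → slack +0.731/-0.639; half-tol=0.365, Σhalf²=0.202857
  -D: nom -31.300 → Σnom=75.300; wc +0.300/-0.200 → slack +1.031/-0.839; half-tol=0.250, Σhalf²=0.265357
  -E: nom -13.200 → Σnom=62.100; wc +0.062/-0.062 → slack +1.093/-0.901; half-tol=0.062, Σhalf²=0.269201
  +F: nom +38.700 → Σnom=100.800; wc +0.230/-0.460 → slack +1.323/-1.361; half-tol=0.345, Σhalf²=0.388226
Nominal = 100.800. Worst-case = [100.800 - 1.361, 100.800 + 1.323] = [99.439, 102.123]. RSS = √0.388226 = 0.623.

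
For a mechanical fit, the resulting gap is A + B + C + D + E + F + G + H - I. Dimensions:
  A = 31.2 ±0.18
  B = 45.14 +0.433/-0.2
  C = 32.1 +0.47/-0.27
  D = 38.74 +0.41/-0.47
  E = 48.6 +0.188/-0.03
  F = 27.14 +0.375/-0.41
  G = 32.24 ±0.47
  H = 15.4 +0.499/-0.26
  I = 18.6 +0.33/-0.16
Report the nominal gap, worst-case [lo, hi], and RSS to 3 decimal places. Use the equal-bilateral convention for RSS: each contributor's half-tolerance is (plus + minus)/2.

Stack each dimension's contribution:
  +A: nom +31.200 → Σnom=31.200; wc +0.180/-0.180 → slack +0.180/-0.180; half-tol=0.180, Σhalf²=0.032400
  +B: nom +45.140 → Σnom=76.340; wc +0.433/-0.200 → slack +0.613/-0.380; half-tol=0.317, Σhalf²=0.132572
  +C: nom +32.100 → Σnom=108.440; wc +0.470/-0.270 → slack +1.083/-0.650; half-tol=0.370, Σhalf²=0.269472
  +D: nom +38.740 → Σnom=147.180; wc +0.410/-0.470 → slack +1.493/-1.120; half-tol=0.440, Σhalf²=0.463072
  +E: nom +48.600 → Σnom=195.780; wc +0.188/-0.030 → slack +1.681/-1.150; half-tol=0.109, Σhalf²=0.474953
  +F: nom +27.140 → Σnom=222.920; wc +0.375/-0.410 → slack +2.056/-1.560; half-tol=0.392, Σhalf²=0.629009
  +G: nom +32.240 → Σnom=255.160; wc +0.470/-0.470 → slack +2.526/-2.030; half-tol=0.470, Σhalf²=0.849909
  +H: nom +15.400 → Σnom=270.560; wc +0.499/-0.260 → slack +3.025/-2.290; half-tol=0.380, Σhalf²=0.993930
  -I: nom -18.600 → Σnom=251.960; wc +0.160/-0.330 → slack +3.185/-2.620; half-tol=0.245, Σhalf²=1.053955
Nominal = 251.960. Worst-case = [251.960 - 2.620, 251.960 + 3.185] = [249.340, 255.145]. RSS = √1.053955 = 1.027.

nominal=251.960 wc=[249.340,255.145] rss=1.027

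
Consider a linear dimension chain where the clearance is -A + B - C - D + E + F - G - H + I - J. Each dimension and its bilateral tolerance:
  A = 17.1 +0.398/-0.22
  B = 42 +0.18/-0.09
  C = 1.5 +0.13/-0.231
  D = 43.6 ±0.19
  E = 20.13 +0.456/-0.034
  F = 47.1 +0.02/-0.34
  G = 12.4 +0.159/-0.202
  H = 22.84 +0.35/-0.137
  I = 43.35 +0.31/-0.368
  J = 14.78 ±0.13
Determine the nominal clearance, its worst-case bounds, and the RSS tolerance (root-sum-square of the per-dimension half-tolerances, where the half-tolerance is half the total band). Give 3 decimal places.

nominal=40.360 wc=[38.171,42.436] rss=0.706

Stack each dimension's contribution:
  -A: nom -17.100 → Σnom=-17.100; wc +0.220/-0.398 → slack +0.220/-0.398; half-tol=0.309, Σhalf²=0.095481
  +B: nom +42.000 → Σnom=24.900; wc +0.180/-0.090 → slack +0.400/-0.488; half-tol=0.135, Σhalf²=0.113706
  -C: nom -1.500 → Σnom=23.400; wc +0.231/-0.130 → slack +0.631/-0.618; half-tol=0.180, Σhalf²=0.146286
  -D: nom -43.600 → Σnom=-20.200; wc +0.190/-0.190 → slack +0.821/-0.808; half-tol=0.190, Σhalf²=0.182386
  +E: nom +20.130 → Σnom=-0.070; wc +0.456/-0.034 → slack +1.277/-0.842; half-tol=0.245, Σhalf²=0.242411
  +F: nom +47.100 → Σnom=47.030; wc +0.020/-0.340 → slack +1.297/-1.182; half-tol=0.180, Σhalf²=0.274811
  -G: nom -12.400 → Σnom=34.630; wc +0.202/-0.159 → slack +1.499/-1.341; half-tol=0.180, Σhalf²=0.307391
  -H: nom -22.840 → Σnom=11.790; wc +0.137/-0.350 → slack +1.636/-1.691; half-tol=0.243, Σhalf²=0.366684
  +I: nom +43.350 → Σnom=55.140; wc +0.310/-0.368 → slack +1.946/-2.059; half-tol=0.339, Σhalf²=0.481605
  -J: nom -14.780 → Σnom=40.360; wc +0.130/-0.130 → slack +2.076/-2.189; half-tol=0.130, Σhalf²=0.498505
Nominal = 40.360. Worst-case = [40.360 - 2.189, 40.360 + 2.076] = [38.171, 42.436]. RSS = √0.498505 = 0.706.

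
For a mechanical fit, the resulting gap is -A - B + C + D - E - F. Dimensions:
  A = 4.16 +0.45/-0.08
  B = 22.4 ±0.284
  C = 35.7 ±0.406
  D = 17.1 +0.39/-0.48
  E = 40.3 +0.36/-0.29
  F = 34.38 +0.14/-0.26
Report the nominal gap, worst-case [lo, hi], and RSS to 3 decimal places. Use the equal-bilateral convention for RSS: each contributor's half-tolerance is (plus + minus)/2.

nominal=-48.440 wc=[-50.560,-46.730] rss=0.807

Stack each dimension's contribution:
  -A: nom -4.160 → Σnom=-4.160; wc +0.080/-0.450 → slack +0.080/-0.450; half-tol=0.265, Σhalf²=0.070225
  -B: nom -22.400 → Σnom=-26.560; wc +0.284/-0.284 → slack +0.364/-0.734; half-tol=0.284, Σhalf²=0.150881
  +C: nom +35.700 → Σnom=9.140; wc +0.406/-0.406 → slack +0.770/-1.140; half-tol=0.406, Σhalf²=0.315717
  +D: nom +17.100 → Σnom=26.240; wc +0.390/-0.480 → slack +1.160/-1.620; half-tol=0.435, Σhalf²=0.504942
  -E: nom -40.300 → Σnom=-14.060; wc +0.290/-0.360 → slack +1.450/-1.980; half-tol=0.325, Σhalf²=0.610567
  -F: nom -34.380 → Σnom=-48.440; wc +0.260/-0.140 → slack +1.710/-2.120; half-tol=0.200, Σhalf²=0.650567
Nominal = -48.440. Worst-case = [-48.440 - 2.120, -48.440 + 1.710] = [-50.560, -46.730]. RSS = √0.650567 = 0.807.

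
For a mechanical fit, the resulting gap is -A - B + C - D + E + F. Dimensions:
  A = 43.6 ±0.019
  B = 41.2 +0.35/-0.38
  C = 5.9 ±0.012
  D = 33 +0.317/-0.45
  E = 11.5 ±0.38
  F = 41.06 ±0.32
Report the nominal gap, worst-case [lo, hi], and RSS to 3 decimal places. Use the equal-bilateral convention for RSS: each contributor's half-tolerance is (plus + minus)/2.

Stack each dimension's contribution:
  -A: nom -43.600 → Σnom=-43.600; wc +0.019/-0.019 → slack +0.019/-0.019; half-tol=0.019, Σhalf²=0.000361
  -B: nom -41.200 → Σnom=-84.800; wc +0.380/-0.350 → slack +0.399/-0.369; half-tol=0.365, Σhalf²=0.133586
  +C: nom +5.900 → Σnom=-78.900; wc +0.012/-0.012 → slack +0.411/-0.381; half-tol=0.012, Σhalf²=0.133730
  -D: nom -33.000 → Σnom=-111.900; wc +0.450/-0.317 → slack +0.861/-0.698; half-tol=0.384, Σhalf²=0.280802
  +E: nom +11.500 → Σnom=-100.400; wc +0.380/-0.380 → slack +1.241/-1.078; half-tol=0.380, Σhalf²=0.425202
  +F: nom +41.060 → Σnom=-59.340; wc +0.320/-0.320 → slack +1.561/-1.398; half-tol=0.320, Σhalf²=0.527602
Nominal = -59.340. Worst-case = [-59.340 - 1.398, -59.340 + 1.561] = [-60.738, -57.779]. RSS = √0.527602 = 0.726.

nominal=-59.340 wc=[-60.738,-57.779] rss=0.726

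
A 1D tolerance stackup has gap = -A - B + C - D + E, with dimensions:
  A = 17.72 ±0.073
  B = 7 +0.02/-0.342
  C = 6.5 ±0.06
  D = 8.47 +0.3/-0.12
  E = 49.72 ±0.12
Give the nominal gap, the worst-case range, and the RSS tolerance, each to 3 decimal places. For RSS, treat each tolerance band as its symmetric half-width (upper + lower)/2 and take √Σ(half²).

nominal=23.030 wc=[22.457,23.745] rss=0.317

Stack each dimension's contribution:
  -A: nom -17.720 → Σnom=-17.720; wc +0.073/-0.073 → slack +0.073/-0.073; half-tol=0.073, Σhalf²=0.005329
  -B: nom -7.000 → Σnom=-24.720; wc +0.342/-0.020 → slack +0.415/-0.093; half-tol=0.181, Σhalf²=0.038090
  +C: nom +6.500 → Σnom=-18.220; wc +0.060/-0.060 → slack +0.475/-0.153; half-tol=0.060, Σhalf²=0.041690
  -D: nom -8.470 → Σnom=-26.690; wc +0.120/-0.300 → slack +0.595/-0.453; half-tol=0.210, Σhalf²=0.085790
  +E: nom +49.720 → Σnom=23.030; wc +0.120/-0.120 → slack +0.715/-0.573; half-tol=0.120, Σhalf²=0.100190
Nominal = 23.030. Worst-case = [23.030 - 0.573, 23.030 + 0.715] = [22.457, 23.745]. RSS = √0.100190 = 0.317.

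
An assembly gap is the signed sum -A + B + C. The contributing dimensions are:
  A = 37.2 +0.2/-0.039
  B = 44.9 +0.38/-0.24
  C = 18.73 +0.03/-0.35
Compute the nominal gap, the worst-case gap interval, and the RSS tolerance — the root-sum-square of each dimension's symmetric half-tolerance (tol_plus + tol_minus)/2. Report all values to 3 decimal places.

Stack each dimension's contribution:
  -A: nom -37.200 → Σnom=-37.200; wc +0.039/-0.200 → slack +0.039/-0.200; half-tol=0.120, Σhalf²=0.014280
  +B: nom +44.900 → Σnom=7.700; wc +0.380/-0.240 → slack +0.419/-0.440; half-tol=0.310, Σhalf²=0.110380
  +C: nom +18.730 → Σnom=26.430; wc +0.030/-0.350 → slack +0.449/-0.790; half-tol=0.190, Σhalf²=0.146480
Nominal = 26.430. Worst-case = [26.430 - 0.790, 26.430 + 0.449] = [25.640, 26.879]. RSS = √0.146480 = 0.383.

nominal=26.430 wc=[25.640,26.879] rss=0.383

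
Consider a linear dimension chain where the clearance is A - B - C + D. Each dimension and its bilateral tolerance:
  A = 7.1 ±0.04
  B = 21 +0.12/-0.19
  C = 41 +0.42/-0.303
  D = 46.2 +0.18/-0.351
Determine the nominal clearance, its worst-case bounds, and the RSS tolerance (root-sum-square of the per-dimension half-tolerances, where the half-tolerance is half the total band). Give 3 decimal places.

nominal=-8.700 wc=[-9.631,-7.987] rss=0.476

Stack each dimension's contribution:
  +A: nom +7.100 → Σnom=7.100; wc +0.040/-0.040 → slack +0.040/-0.040; half-tol=0.040, Σhalf²=0.001600
  -B: nom -21.000 → Σnom=-13.900; wc +0.190/-0.120 → slack +0.230/-0.160; half-tol=0.155, Σhalf²=0.025625
  -C: nom -41.000 → Σnom=-54.900; wc +0.303/-0.420 → slack +0.533/-0.580; half-tol=0.361, Σhalf²=0.156307
  +D: nom +46.200 → Σnom=-8.700; wc +0.180/-0.351 → slack +0.713/-0.931; half-tol=0.265, Σhalf²=0.226797
Nominal = -8.700. Worst-case = [-8.700 - 0.931, -8.700 + 0.713] = [-9.631, -7.987]. RSS = √0.226797 = 0.476.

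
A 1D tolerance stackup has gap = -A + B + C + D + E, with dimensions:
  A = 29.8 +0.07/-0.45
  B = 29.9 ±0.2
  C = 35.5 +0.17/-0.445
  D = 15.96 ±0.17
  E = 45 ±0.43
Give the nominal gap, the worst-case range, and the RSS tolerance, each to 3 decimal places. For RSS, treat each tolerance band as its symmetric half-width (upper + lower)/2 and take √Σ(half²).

nominal=96.560 wc=[95.245,97.980] rss=0.645

Stack each dimension's contribution:
  -A: nom -29.800 → Σnom=-29.800; wc +0.450/-0.070 → slack +0.450/-0.070; half-tol=0.260, Σhalf²=0.067600
  +B: nom +29.900 → Σnom=0.100; wc +0.200/-0.200 → slack +0.650/-0.270; half-tol=0.200, Σhalf²=0.107600
  +C: nom +35.500 → Σnom=35.600; wc +0.170/-0.445 → slack +0.820/-0.715; half-tol=0.307, Σhalf²=0.202156
  +D: nom +15.960 → Σnom=51.560; wc +0.170/-0.170 → slack +0.990/-0.885; half-tol=0.170, Σhalf²=0.231056
  +E: nom +45.000 → Σnom=96.560; wc +0.430/-0.430 → slack +1.420/-1.315; half-tol=0.430, Σhalf²=0.415956
Nominal = 96.560. Worst-case = [96.560 - 1.315, 96.560 + 1.420] = [95.245, 97.980]. RSS = √0.415956 = 0.645.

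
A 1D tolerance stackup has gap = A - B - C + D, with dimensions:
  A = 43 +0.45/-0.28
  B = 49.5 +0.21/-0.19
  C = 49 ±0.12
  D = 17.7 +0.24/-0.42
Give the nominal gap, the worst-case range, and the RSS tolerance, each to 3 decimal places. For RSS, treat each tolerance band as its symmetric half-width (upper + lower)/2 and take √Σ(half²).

nominal=-37.800 wc=[-38.830,-36.800] rss=0.545

Stack each dimension's contribution:
  +A: nom +43.000 → Σnom=43.000; wc +0.450/-0.280 → slack +0.450/-0.280; half-tol=0.365, Σhalf²=0.133225
  -B: nom -49.500 → Σnom=-6.500; wc +0.190/-0.210 → slack +0.640/-0.490; half-tol=0.200, Σhalf²=0.173225
  -C: nom -49.000 → Σnom=-55.500; wc +0.120/-0.120 → slack +0.760/-0.610; half-tol=0.120, Σhalf²=0.187625
  +D: nom +17.700 → Σnom=-37.800; wc +0.240/-0.420 → slack +1.000/-1.030; half-tol=0.330, Σhalf²=0.296525
Nominal = -37.800. Worst-case = [-37.800 - 1.030, -37.800 + 1.000] = [-38.830, -36.800]. RSS = √0.296525 = 0.545.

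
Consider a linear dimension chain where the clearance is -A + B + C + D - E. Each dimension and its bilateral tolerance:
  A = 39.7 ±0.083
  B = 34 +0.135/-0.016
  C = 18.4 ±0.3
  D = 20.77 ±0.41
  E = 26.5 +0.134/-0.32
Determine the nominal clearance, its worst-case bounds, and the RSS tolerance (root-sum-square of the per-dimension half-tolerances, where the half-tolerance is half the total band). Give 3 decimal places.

nominal=6.970 wc=[6.027,8.218] rss=0.568

Stack each dimension's contribution:
  -A: nom -39.700 → Σnom=-39.700; wc +0.083/-0.083 → slack +0.083/-0.083; half-tol=0.083, Σhalf²=0.006889
  +B: nom +34.000 → Σnom=-5.700; wc +0.135/-0.016 → slack +0.218/-0.099; half-tol=0.076, Σhalf²=0.012589
  +C: nom +18.400 → Σnom=12.700; wc +0.300/-0.300 → slack +0.518/-0.399; half-tol=0.300, Σhalf²=0.102589
  +D: nom +20.770 → Σnom=33.470; wc +0.410/-0.410 → slack +0.928/-0.809; half-tol=0.410, Σhalf²=0.270689
  -E: nom -26.500 → Σnom=6.970; wc +0.320/-0.134 → slack +1.248/-0.943; half-tol=0.227, Σhalf²=0.322218
Nominal = 6.970. Worst-case = [6.970 - 0.943, 6.970 + 1.248] = [6.027, 8.218]. RSS = √0.322218 = 0.568.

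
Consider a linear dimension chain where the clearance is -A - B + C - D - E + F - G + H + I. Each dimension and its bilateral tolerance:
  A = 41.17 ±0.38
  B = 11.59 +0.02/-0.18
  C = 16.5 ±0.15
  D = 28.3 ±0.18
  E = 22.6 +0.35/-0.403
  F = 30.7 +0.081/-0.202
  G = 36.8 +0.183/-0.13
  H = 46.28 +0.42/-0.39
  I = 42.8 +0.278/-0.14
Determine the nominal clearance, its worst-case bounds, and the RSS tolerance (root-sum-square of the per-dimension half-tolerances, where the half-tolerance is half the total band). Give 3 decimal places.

nominal=-4.180 wc=[-6.175,-1.978] rss=0.777

Stack each dimension's contribution:
  -A: nom -41.170 → Σnom=-41.170; wc +0.380/-0.380 → slack +0.380/-0.380; half-tol=0.380, Σhalf²=0.144400
  -B: nom -11.590 → Σnom=-52.760; wc +0.180/-0.020 → slack +0.560/-0.400; half-tol=0.100, Σhalf²=0.154400
  +C: nom +16.500 → Σnom=-36.260; wc +0.150/-0.150 → slack +0.710/-0.550; half-tol=0.150, Σhalf²=0.176900
  -D: nom -28.300 → Σnom=-64.560; wc +0.180/-0.180 → slack +0.890/-0.730; half-tol=0.180, Σhalf²=0.209300
  -E: nom -22.600 → Σnom=-87.160; wc +0.403/-0.350 → slack +1.293/-1.080; half-tol=0.377, Σhalf²=0.351052
  +F: nom +30.700 → Σnom=-56.460; wc +0.081/-0.202 → slack +1.374/-1.282; half-tol=0.142, Σhalf²=0.371074
  -G: nom -36.800 → Σnom=-93.260; wc +0.130/-0.183 → slack +1.504/-1.465; half-tol=0.157, Σhalf²=0.395567
  +H: nom +46.280 → Σnom=-46.980; wc +0.420/-0.390 → slack +1.924/-1.855; half-tol=0.405, Σhalf²=0.559592
  +I: nom +42.800 → Σnom=-4.180; wc +0.278/-0.140 → slack +2.202/-1.995; half-tol=0.209, Σhalf²=0.603273
Nominal = -4.180. Worst-case = [-4.180 - 1.995, -4.180 + 2.202] = [-6.175, -1.978]. RSS = √0.603273 = 0.777.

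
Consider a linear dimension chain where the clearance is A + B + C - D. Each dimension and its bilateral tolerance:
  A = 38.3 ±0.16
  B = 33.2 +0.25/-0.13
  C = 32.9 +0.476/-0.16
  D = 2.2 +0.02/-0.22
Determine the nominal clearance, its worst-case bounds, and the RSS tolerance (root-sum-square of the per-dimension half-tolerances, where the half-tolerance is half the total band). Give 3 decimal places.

nominal=102.200 wc=[101.730,103.306] rss=0.421

Stack each dimension's contribution:
  +A: nom +38.300 → Σnom=38.300; wc +0.160/-0.160 → slack +0.160/-0.160; half-tol=0.160, Σhalf²=0.025600
  +B: nom +33.200 → Σnom=71.500; wc +0.250/-0.130 → slack +0.410/-0.290; half-tol=0.190, Σhalf²=0.061700
  +C: nom +32.900 → Σnom=104.400; wc +0.476/-0.160 → slack +0.886/-0.450; half-tol=0.318, Σhalf²=0.162824
  -D: nom -2.200 → Σnom=102.200; wc +0.220/-0.020 → slack +1.106/-0.470; half-tol=0.120, Σhalf²=0.177224
Nominal = 102.200. Worst-case = [102.200 - 0.470, 102.200 + 1.106] = [101.730, 103.306]. RSS = √0.177224 = 0.421.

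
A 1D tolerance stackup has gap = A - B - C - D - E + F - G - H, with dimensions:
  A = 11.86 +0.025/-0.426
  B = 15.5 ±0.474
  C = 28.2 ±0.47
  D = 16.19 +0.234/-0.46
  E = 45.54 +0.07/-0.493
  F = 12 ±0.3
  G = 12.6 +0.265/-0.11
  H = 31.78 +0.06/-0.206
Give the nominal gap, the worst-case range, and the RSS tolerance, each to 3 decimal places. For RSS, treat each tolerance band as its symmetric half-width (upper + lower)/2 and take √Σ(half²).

Stack each dimension's contribution:
  +A: nom +11.860 → Σnom=11.860; wc +0.025/-0.426 → slack +0.025/-0.426; half-tol=0.226, Σhalf²=0.050850
  -B: nom -15.500 → Σnom=-3.640; wc +0.474/-0.474 → slack +0.499/-0.900; half-tol=0.474, Σhalf²=0.275526
  -C: nom -28.200 → Σnom=-31.840; wc +0.470/-0.470 → slack +0.969/-1.370; half-tol=0.470, Σhalf²=0.496426
  -D: nom -16.190 → Σnom=-48.030; wc +0.460/-0.234 → slack +1.429/-1.604; half-tol=0.347, Σhalf²=0.616835
  -E: nom -45.540 → Σnom=-93.570; wc +0.493/-0.070 → slack +1.922/-1.674; half-tol=0.281, Σhalf²=0.696077
  +F: nom +12.000 → Σnom=-81.570; wc +0.300/-0.300 → slack +2.222/-1.974; half-tol=0.300, Σhalf²=0.786077
  -G: nom -12.600 → Σnom=-94.170; wc +0.110/-0.265 → slack +2.332/-2.239; half-tol=0.188, Σhalf²=0.821234
  -H: nom -31.780 → Σnom=-125.950; wc +0.206/-0.060 → slack +2.538/-2.299; half-tol=0.133, Σhalf²=0.838923
Nominal = -125.950. Worst-case = [-125.950 - 2.299, -125.950 + 2.538] = [-128.249, -123.412]. RSS = √0.838923 = 0.916.

nominal=-125.950 wc=[-128.249,-123.412] rss=0.916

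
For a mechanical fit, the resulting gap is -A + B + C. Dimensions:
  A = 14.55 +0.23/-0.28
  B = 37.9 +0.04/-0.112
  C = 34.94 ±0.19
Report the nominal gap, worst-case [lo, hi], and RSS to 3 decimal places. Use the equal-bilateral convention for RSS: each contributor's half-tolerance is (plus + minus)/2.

Stack each dimension's contribution:
  -A: nom -14.550 → Σnom=-14.550; wc +0.280/-0.230 → slack +0.280/-0.230; half-tol=0.255, Σhalf²=0.065025
  +B: nom +37.900 → Σnom=23.350; wc +0.040/-0.112 → slack +0.320/-0.342; half-tol=0.076, Σhalf²=0.070801
  +C: nom +34.940 → Σnom=58.290; wc +0.190/-0.190 → slack +0.510/-0.532; half-tol=0.190, Σhalf²=0.106901
Nominal = 58.290. Worst-case = [58.290 - 0.532, 58.290 + 0.510] = [57.758, 58.800]. RSS = √0.106901 = 0.327.

nominal=58.290 wc=[57.758,58.800] rss=0.327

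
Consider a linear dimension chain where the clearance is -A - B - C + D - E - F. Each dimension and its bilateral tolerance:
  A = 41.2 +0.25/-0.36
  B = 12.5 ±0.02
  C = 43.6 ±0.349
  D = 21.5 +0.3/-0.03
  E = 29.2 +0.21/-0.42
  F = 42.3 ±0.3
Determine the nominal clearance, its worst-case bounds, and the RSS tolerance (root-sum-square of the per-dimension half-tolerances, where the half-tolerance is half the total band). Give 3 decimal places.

Stack each dimension's contribution:
  -A: nom -41.200 → Σnom=-41.200; wc +0.360/-0.250 → slack +0.360/-0.250; half-tol=0.305, Σhalf²=0.093025
  -B: nom -12.500 → Σnom=-53.700; wc +0.020/-0.020 → slack +0.380/-0.270; half-tol=0.020, Σhalf²=0.093425
  -C: nom -43.600 → Σnom=-97.300; wc +0.349/-0.349 → slack +0.729/-0.619; half-tol=0.349, Σhalf²=0.215226
  +D: nom +21.500 → Σnom=-75.800; wc +0.300/-0.030 → slack +1.029/-0.649; half-tol=0.165, Σhalf²=0.242451
  -E: nom -29.200 → Σnom=-105.000; wc +0.420/-0.210 → slack +1.449/-0.859; half-tol=0.315, Σhalf²=0.341676
  -F: nom -42.300 → Σnom=-147.300; wc +0.300/-0.300 → slack +1.749/-1.159; half-tol=0.300, Σhalf²=0.431676
Nominal = -147.300. Worst-case = [-147.300 - 1.159, -147.300 + 1.749] = [-148.459, -145.551]. RSS = √0.431676 = 0.657.

nominal=-147.300 wc=[-148.459,-145.551] rss=0.657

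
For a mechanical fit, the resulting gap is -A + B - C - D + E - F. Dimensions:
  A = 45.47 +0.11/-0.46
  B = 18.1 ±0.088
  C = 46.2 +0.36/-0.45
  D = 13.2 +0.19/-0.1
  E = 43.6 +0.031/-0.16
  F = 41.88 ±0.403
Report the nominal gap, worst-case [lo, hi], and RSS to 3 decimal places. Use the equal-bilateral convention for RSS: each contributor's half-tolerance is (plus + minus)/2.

nominal=-85.050 wc=[-86.361,-83.518] rss=0.667

Stack each dimension's contribution:
  -A: nom -45.470 → Σnom=-45.470; wc +0.460/-0.110 → slack +0.460/-0.110; half-tol=0.285, Σhalf²=0.081225
  +B: nom +18.100 → Σnom=-27.370; wc +0.088/-0.088 → slack +0.548/-0.198; half-tol=0.088, Σhalf²=0.088969
  -C: nom -46.200 → Σnom=-73.570; wc +0.450/-0.360 → slack +0.998/-0.558; half-tol=0.405, Σhalf²=0.252994
  -D: nom -13.200 → Σnom=-86.770; wc +0.100/-0.190 → slack +1.098/-0.748; half-tol=0.145, Σhalf²=0.274019
  +E: nom +43.600 → Σnom=-43.170; wc +0.031/-0.160 → slack +1.129/-0.908; half-tol=0.096, Σhalf²=0.283139
  -F: nom -41.880 → Σnom=-85.050; wc +0.403/-0.403 → slack +1.532/-1.311; half-tol=0.403, Σhalf²=0.445548
Nominal = -85.050. Worst-case = [-85.050 - 1.311, -85.050 + 1.532] = [-86.361, -83.518]. RSS = √0.445548 = 0.667.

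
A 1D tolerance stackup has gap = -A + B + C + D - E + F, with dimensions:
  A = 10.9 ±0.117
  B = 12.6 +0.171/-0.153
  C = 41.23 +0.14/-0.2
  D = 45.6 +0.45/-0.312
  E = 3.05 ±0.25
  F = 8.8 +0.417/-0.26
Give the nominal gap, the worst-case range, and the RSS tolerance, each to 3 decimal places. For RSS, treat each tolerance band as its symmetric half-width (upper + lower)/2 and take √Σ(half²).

nominal=94.280 wc=[92.988,95.825] rss=0.625

Stack each dimension's contribution:
  -A: nom -10.900 → Σnom=-10.900; wc +0.117/-0.117 → slack +0.117/-0.117; half-tol=0.117, Σhalf²=0.013689
  +B: nom +12.600 → Σnom=1.700; wc +0.171/-0.153 → slack +0.288/-0.270; half-tol=0.162, Σhalf²=0.039933
  +C: nom +41.230 → Σnom=42.930; wc +0.140/-0.200 → slack +0.428/-0.470; half-tol=0.170, Σhalf²=0.068833
  +D: nom +45.600 → Σnom=88.530; wc +0.450/-0.312 → slack +0.878/-0.782; half-tol=0.381, Σhalf²=0.213994
  -E: nom -3.050 → Σnom=85.480; wc +0.250/-0.250 → slack +1.128/-1.032; half-tol=0.250, Σhalf²=0.276494
  +F: nom +8.800 → Σnom=94.280; wc +0.417/-0.260 → slack +1.545/-1.292; half-tol=0.339, Σhalf²=0.391076
Nominal = 94.280. Worst-case = [94.280 - 1.292, 94.280 + 1.545] = [92.988, 95.825]. RSS = √0.391076 = 0.625.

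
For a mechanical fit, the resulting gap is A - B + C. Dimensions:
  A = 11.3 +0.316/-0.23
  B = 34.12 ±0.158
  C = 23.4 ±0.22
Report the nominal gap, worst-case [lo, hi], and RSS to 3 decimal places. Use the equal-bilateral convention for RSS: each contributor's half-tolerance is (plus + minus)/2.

Stack each dimension's contribution:
  +A: nom +11.300 → Σnom=11.300; wc +0.316/-0.230 → slack +0.316/-0.230; half-tol=0.273, Σhalf²=0.074529
  -B: nom -34.120 → Σnom=-22.820; wc +0.158/-0.158 → slack +0.474/-0.388; half-tol=0.158, Σhalf²=0.099493
  +C: nom +23.400 → Σnom=0.580; wc +0.220/-0.220 → slack +0.694/-0.608; half-tol=0.220, Σhalf²=0.147893
Nominal = 0.580. Worst-case = [0.580 - 0.608, 0.580 + 0.694] = [-0.028, 1.274]. RSS = √0.147893 = 0.385.

nominal=0.580 wc=[-0.028,1.274] rss=0.385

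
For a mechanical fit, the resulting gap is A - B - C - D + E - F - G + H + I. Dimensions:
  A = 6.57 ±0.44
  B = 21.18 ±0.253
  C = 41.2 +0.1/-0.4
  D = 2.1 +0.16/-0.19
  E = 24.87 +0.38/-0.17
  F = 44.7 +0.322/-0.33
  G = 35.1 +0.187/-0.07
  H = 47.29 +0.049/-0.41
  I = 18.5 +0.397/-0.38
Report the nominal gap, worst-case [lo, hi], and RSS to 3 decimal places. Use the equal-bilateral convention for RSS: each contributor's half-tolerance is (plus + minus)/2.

Stack each dimension's contribution:
  +A: nom +6.570 → Σnom=6.570; wc +0.440/-0.440 → slack +0.440/-0.440; half-tol=0.440, Σhalf²=0.193600
  -B: nom -21.180 → Σnom=-14.610; wc +0.253/-0.253 → slack +0.693/-0.693; half-tol=0.253, Σhalf²=0.257609
  -C: nom -41.200 → Σnom=-55.810; wc +0.400/-0.100 → slack +1.093/-0.793; half-tol=0.250, Σhalf²=0.320109
  -D: nom -2.100 → Σnom=-57.910; wc +0.190/-0.160 → slack +1.283/-0.953; half-tol=0.175, Σhalf²=0.350734
  +E: nom +24.870 → Σnom=-33.040; wc +0.380/-0.170 → slack +1.663/-1.123; half-tol=0.275, Σhalf²=0.426359
  -F: nom -44.700 → Σnom=-77.740; wc +0.330/-0.322 → slack +1.993/-1.445; half-tol=0.326, Σhalf²=0.532635
  -G: nom -35.100 → Σnom=-112.840; wc +0.070/-0.187 → slack +2.063/-1.632; half-tol=0.129, Σhalf²=0.549147
  +H: nom +47.290 → Σnom=-65.550; wc +0.049/-0.410 → slack +2.112/-2.042; half-tol=0.229, Σhalf²=0.601818
  +I: nom +18.500 → Σnom=-47.050; wc +0.397/-0.380 → slack +2.509/-2.422; half-tol=0.389, Σhalf²=0.752750
Nominal = -47.050. Worst-case = [-47.050 - 2.422, -47.050 + 2.509] = [-49.472, -44.541]. RSS = √0.752750 = 0.868.

nominal=-47.050 wc=[-49.472,-44.541] rss=0.868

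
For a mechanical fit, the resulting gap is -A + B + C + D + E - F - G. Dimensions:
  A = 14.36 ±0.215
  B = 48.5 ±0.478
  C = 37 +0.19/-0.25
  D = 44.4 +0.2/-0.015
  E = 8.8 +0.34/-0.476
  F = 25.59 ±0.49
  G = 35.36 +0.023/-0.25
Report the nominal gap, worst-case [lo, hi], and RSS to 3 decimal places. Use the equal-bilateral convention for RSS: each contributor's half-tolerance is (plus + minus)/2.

Stack each dimension's contribution:
  -A: nom -14.360 → Σnom=-14.360; wc +0.215/-0.215 → slack +0.215/-0.215; half-tol=0.215, Σhalf²=0.046225
  +B: nom +48.500 → Σnom=34.140; wc +0.478/-0.478 → slack +0.693/-0.693; half-tol=0.478, Σhalf²=0.274709
  +C: nom +37.000 → Σnom=71.140; wc +0.190/-0.250 → slack +0.883/-0.943; half-tol=0.220, Σhalf²=0.323109
  +D: nom +44.400 → Σnom=115.540; wc +0.200/-0.015 → slack +1.083/-0.958; half-tol=0.108, Σhalf²=0.334665
  +E: nom +8.800 → Σnom=124.340; wc +0.340/-0.476 → slack +1.423/-1.434; half-tol=0.408, Σhalf²=0.501129
  -F: nom -25.590 → Σnom=98.750; wc +0.490/-0.490 → slack +1.913/-1.924; half-tol=0.490, Σhalf²=0.741229
  -G: nom -35.360 → Σnom=63.390; wc +0.250/-0.023 → slack +2.163/-1.947; half-tol=0.137, Σhalf²=0.759861
Nominal = 63.390. Worst-case = [63.390 - 1.947, 63.390 + 2.163] = [61.443, 65.553]. RSS = √0.759861 = 0.872.

nominal=63.390 wc=[61.443,65.553] rss=0.872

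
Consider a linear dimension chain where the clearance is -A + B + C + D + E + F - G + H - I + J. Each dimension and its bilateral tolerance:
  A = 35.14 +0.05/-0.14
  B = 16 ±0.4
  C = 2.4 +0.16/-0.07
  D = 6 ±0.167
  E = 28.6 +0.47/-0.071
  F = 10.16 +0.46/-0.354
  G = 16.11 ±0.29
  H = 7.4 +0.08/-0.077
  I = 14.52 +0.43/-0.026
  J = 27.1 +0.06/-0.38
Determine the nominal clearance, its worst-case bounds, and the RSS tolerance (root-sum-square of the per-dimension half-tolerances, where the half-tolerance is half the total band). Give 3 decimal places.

nominal=31.890 wc=[29.601,34.143] rss=0.800

Stack each dimension's contribution:
  -A: nom -35.140 → Σnom=-35.140; wc +0.140/-0.050 → slack +0.140/-0.050; half-tol=0.095, Σhalf²=0.009025
  +B: nom +16.000 → Σnom=-19.140; wc +0.400/-0.400 → slack +0.540/-0.450; half-tol=0.400, Σhalf²=0.169025
  +C: nom +2.400 → Σnom=-16.740; wc +0.160/-0.070 → slack +0.700/-0.520; half-tol=0.115, Σhalf²=0.182250
  +D: nom +6.000 → Σnom=-10.740; wc +0.167/-0.167 → slack +0.867/-0.687; half-tol=0.167, Σhalf²=0.210139
  +E: nom +28.600 → Σnom=17.860; wc +0.470/-0.071 → slack +1.337/-0.758; half-tol=0.270, Σhalf²=0.283309
  +F: nom +10.160 → Σnom=28.020; wc +0.460/-0.354 → slack +1.797/-1.112; half-tol=0.407, Σhalf²=0.448958
  -G: nom -16.110 → Σnom=11.910; wc +0.290/-0.290 → slack +2.087/-1.402; half-tol=0.290, Σhalf²=0.533058
  +H: nom +7.400 → Σnom=19.310; wc +0.080/-0.077 → slack +2.167/-1.479; half-tol=0.079, Σhalf²=0.539220
  -I: nom -14.520 → Σnom=4.790; wc +0.026/-0.430 → slack +2.193/-1.909; half-tol=0.228, Σhalf²=0.591205
  +J: nom +27.100 → Σnom=31.890; wc +0.060/-0.380 → slack +2.253/-2.289; half-tol=0.220, Σhalf²=0.639605
Nominal = 31.890. Worst-case = [31.890 - 2.289, 31.890 + 2.253] = [29.601, 34.143]. RSS = √0.639605 = 0.800.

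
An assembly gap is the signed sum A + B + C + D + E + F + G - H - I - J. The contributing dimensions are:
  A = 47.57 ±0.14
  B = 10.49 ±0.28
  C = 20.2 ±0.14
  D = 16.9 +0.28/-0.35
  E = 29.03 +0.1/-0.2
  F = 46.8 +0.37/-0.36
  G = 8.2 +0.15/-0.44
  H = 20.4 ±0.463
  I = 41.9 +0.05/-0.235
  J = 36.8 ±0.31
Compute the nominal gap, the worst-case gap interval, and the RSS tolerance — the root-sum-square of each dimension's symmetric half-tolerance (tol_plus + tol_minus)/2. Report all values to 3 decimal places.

nominal=80.090 wc=[77.357,82.558] rss=0.889

Stack each dimension's contribution:
  +A: nom +47.570 → Σnom=47.570; wc +0.140/-0.140 → slack +0.140/-0.140; half-tol=0.140, Σhalf²=0.019600
  +B: nom +10.490 → Σnom=58.060; wc +0.280/-0.280 → slack +0.420/-0.420; half-tol=0.280, Σhalf²=0.098000
  +C: nom +20.200 → Σnom=78.260; wc +0.140/-0.140 → slack +0.560/-0.560; half-tol=0.140, Σhalf²=0.117600
  +D: nom +16.900 → Σnom=95.160; wc +0.280/-0.350 → slack +0.840/-0.910; half-tol=0.315, Σhalf²=0.216825
  +E: nom +29.030 → Σnom=124.190; wc +0.100/-0.200 → slack +0.940/-1.110; half-tol=0.150, Σhalf²=0.239325
  +F: nom +46.800 → Σnom=170.990; wc +0.370/-0.360 → slack +1.310/-1.470; half-tol=0.365, Σhalf²=0.372550
  +G: nom +8.200 → Σnom=179.190; wc +0.150/-0.440 → slack +1.460/-1.910; half-tol=0.295, Σhalf²=0.459575
  -H: nom -20.400 → Σnom=158.790; wc +0.463/-0.463 → slack +1.923/-2.373; half-tol=0.463, Σhalf²=0.673944
  -I: nom -41.900 → Σnom=116.890; wc +0.235/-0.050 → slack +2.158/-2.423; half-tol=0.142, Σhalf²=0.694250
  -J: nom -36.800 → Σnom=80.090; wc +0.310/-0.310 → slack +2.468/-2.733; half-tol=0.310, Σhalf²=0.790350
Nominal = 80.090. Worst-case = [80.090 - 2.733, 80.090 + 2.468] = [77.357, 82.558]. RSS = √0.790350 = 0.889.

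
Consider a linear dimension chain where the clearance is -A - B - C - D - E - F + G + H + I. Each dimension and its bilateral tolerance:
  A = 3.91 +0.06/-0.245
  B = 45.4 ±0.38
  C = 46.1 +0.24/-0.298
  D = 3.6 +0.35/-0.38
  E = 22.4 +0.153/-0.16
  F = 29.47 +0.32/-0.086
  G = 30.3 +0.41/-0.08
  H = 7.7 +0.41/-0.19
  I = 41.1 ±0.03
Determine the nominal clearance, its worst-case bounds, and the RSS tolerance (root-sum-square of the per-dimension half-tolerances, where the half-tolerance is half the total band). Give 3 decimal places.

Stack each dimension's contribution:
  -A: nom -3.910 → Σnom=-3.910; wc +0.245/-0.060 → slack +0.245/-0.060; half-tol=0.152, Σhalf²=0.023256
  -B: nom -45.400 → Σnom=-49.310; wc +0.380/-0.380 → slack +0.625/-0.440; half-tol=0.380, Σhalf²=0.167656
  -C: nom -46.100 → Σnom=-95.410; wc +0.298/-0.240 → slack +0.923/-0.680; half-tol=0.269, Σhalf²=0.240017
  -D: nom -3.600 → Σnom=-99.010; wc +0.380/-0.350 → slack +1.303/-1.030; half-tol=0.365, Σhalf²=0.373242
  -E: nom -22.400 → Σnom=-121.410; wc +0.160/-0.153 → slack +1.463/-1.183; half-tol=0.157, Σhalf²=0.397734
  -F: nom -29.470 → Σnom=-150.880; wc +0.086/-0.320 → slack +1.549/-1.503; half-tol=0.203, Σhalf²=0.438943
  +G: nom +30.300 → Σnom=-120.580; wc +0.410/-0.080 → slack +1.959/-1.583; half-tol=0.245, Σhalf²=0.498968
  +H: nom +7.700 → Σnom=-112.880; wc +0.410/-0.190 → slack +2.369/-1.773; half-tol=0.300, Σhalf²=0.588969
  +I: nom +41.100 → Σnom=-71.780; wc +0.030/-0.030 → slack +2.399/-1.803; half-tol=0.030, Σhalf²=0.589869
Nominal = -71.780. Worst-case = [-71.780 - 1.803, -71.780 + 2.399] = [-73.583, -69.381]. RSS = √0.589869 = 0.768.

nominal=-71.780 wc=[-73.583,-69.381] rss=0.768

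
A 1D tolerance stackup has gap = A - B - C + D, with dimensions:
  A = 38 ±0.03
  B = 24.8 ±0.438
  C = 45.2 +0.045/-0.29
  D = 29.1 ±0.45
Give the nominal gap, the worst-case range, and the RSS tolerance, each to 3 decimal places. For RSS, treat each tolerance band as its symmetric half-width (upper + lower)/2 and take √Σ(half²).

Stack each dimension's contribution:
  +A: nom +38.000 → Σnom=38.000; wc +0.030/-0.030 → slack +0.030/-0.030; half-tol=0.030, Σhalf²=0.000900
  -B: nom -24.800 → Σnom=13.200; wc +0.438/-0.438 → slack +0.468/-0.468; half-tol=0.438, Σhalf²=0.192744
  -C: nom -45.200 → Σnom=-32.000; wc +0.290/-0.045 → slack +0.758/-0.513; half-tol=0.167, Σhalf²=0.220800
  +D: nom +29.100 → Σnom=-2.900; wc +0.450/-0.450 → slack +1.208/-0.963; half-tol=0.450, Σhalf²=0.423300
Nominal = -2.900. Worst-case = [-2.900 - 0.963, -2.900 + 1.208] = [-3.863, -1.692]. RSS = √0.423300 = 0.651.

nominal=-2.900 wc=[-3.863,-1.692] rss=0.651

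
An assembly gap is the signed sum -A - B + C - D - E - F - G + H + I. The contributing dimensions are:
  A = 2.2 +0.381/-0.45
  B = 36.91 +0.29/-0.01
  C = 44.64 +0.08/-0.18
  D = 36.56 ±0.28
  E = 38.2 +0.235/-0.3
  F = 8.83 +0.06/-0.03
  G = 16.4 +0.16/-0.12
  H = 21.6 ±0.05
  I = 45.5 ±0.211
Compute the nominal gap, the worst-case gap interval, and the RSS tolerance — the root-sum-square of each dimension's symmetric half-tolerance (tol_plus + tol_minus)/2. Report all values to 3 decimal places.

Stack each dimension's contribution:
  -A: nom -2.200 → Σnom=-2.200; wc +0.450/-0.381 → slack +0.450/-0.381; half-tol=0.415, Σhalf²=0.172640
  -B: nom -36.910 → Σnom=-39.110; wc +0.010/-0.290 → slack +0.460/-0.671; half-tol=0.150, Σhalf²=0.195140
  +C: nom +44.640 → Σnom=5.530; wc +0.080/-0.180 → slack +0.540/-0.851; half-tol=0.130, Σhalf²=0.212040
  -D: nom -36.560 → Σnom=-31.030; wc +0.280/-0.280 → slack +0.820/-1.131; half-tol=0.280, Σhalf²=0.290440
  -E: nom -38.200 → Σnom=-69.230; wc +0.300/-0.235 → slack +1.120/-1.366; half-tol=0.267, Σhalf²=0.361996
  -F: nom -8.830 → Σnom=-78.060; wc +0.030/-0.060 → slack +1.150/-1.426; half-tol=0.045, Σhalf²=0.364021
  -G: nom -16.400 → Σnom=-94.460; wc +0.120/-0.160 → slack +1.270/-1.586; half-tol=0.140, Σhalf²=0.383622
  +H: nom +21.600 → Σnom=-72.860; wc +0.050/-0.050 → slack +1.320/-1.636; half-tol=0.050, Σhalf²=0.386122
  +I: nom +45.500 → Σnom=-27.360; wc +0.211/-0.211 → slack +1.531/-1.847; half-tol=0.211, Σhalf²=0.430642
Nominal = -27.360. Worst-case = [-27.360 - 1.847, -27.360 + 1.531] = [-29.207, -25.829]. RSS = √0.430642 = 0.656.

nominal=-27.360 wc=[-29.207,-25.829] rss=0.656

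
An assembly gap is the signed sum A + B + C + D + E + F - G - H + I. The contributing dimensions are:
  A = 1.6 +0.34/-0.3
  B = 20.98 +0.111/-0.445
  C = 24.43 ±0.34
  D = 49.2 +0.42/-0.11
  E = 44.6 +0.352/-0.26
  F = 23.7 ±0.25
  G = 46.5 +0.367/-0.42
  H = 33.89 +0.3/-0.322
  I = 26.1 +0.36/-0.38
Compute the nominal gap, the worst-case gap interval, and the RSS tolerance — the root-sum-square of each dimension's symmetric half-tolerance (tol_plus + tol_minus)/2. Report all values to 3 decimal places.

nominal=110.220 wc=[107.468,113.135] rss=0.954

Stack each dimension's contribution:
  +A: nom +1.600 → Σnom=1.600; wc +0.340/-0.300 → slack +0.340/-0.300; half-tol=0.320, Σhalf²=0.102400
  +B: nom +20.980 → Σnom=22.580; wc +0.111/-0.445 → slack +0.451/-0.745; half-tol=0.278, Σhalf²=0.179684
  +C: nom +24.430 → Σnom=47.010; wc +0.340/-0.340 → slack +0.791/-1.085; half-tol=0.340, Σhalf²=0.295284
  +D: nom +49.200 → Σnom=96.210; wc +0.420/-0.110 → slack +1.211/-1.195; half-tol=0.265, Σhalf²=0.365509
  +E: nom +44.600 → Σnom=140.810; wc +0.352/-0.260 → slack +1.563/-1.455; half-tol=0.306, Σhalf²=0.459145
  +F: nom +23.700 → Σnom=164.510; wc +0.250/-0.250 → slack +1.813/-1.705; half-tol=0.250, Σhalf²=0.521645
  -G: nom -46.500 → Σnom=118.010; wc +0.420/-0.367 → slack +2.233/-2.072; half-tol=0.393, Σhalf²=0.676487
  -H: nom -33.890 → Σnom=84.120; wc +0.322/-0.300 → slack +2.555/-2.372; half-tol=0.311, Σhalf²=0.773208
  +I: nom +26.100 → Σnom=110.220; wc +0.360/-0.380 → slack +2.915/-2.752; half-tol=0.370, Σhalf²=0.910108
Nominal = 110.220. Worst-case = [110.220 - 2.752, 110.220 + 2.915] = [107.468, 113.135]. RSS = √0.910108 = 0.954.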